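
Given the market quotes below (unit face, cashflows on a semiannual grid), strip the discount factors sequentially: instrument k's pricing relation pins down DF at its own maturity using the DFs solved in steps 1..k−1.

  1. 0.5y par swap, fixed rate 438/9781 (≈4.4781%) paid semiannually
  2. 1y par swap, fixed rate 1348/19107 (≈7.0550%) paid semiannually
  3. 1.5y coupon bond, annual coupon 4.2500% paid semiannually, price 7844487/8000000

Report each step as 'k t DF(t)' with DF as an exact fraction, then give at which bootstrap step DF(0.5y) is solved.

1 1/2 9781/10000
2 1 4663/5000
3 3/2 2301/2500
DF(0.5y) is solved at step 1

step 1 [0.5y] swap r/2=219/9781: DF=(1 − 219/9781·(0))/(1+219/9781) = 9781/10000 ≈ 0.978100
step 2 [1y] swap r/2=674/19107: DF=(1 − 674/19107·(0.978100))/(1+674/19107) = 4663/5000 ≈ 0.932600
step 3 [1.5y] bond c/2=17/800: DF=(7844487/8000000 − 17/800·(0.978100+0.932600))/(1+17/800) = 2301/2500 ≈ 0.920400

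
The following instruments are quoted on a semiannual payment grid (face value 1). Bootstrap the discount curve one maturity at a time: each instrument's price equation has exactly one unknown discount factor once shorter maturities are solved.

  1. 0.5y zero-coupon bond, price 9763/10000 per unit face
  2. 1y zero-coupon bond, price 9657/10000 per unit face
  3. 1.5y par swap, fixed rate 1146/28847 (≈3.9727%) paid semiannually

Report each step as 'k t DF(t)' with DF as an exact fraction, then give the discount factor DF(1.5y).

step 1 [0.5y] zero: DF = P = 9763/10000 ≈ 0.976300
step 2 [1y] zero: DF = P = 9657/10000 ≈ 0.965700
step 3 [1.5y] swap r/2=573/28847: DF=(1 − 573/28847·(0.976300+0.965700))/(1+573/28847) = 9427/10000 ≈ 0.942700

1 1/2 9763/10000
2 1 9657/10000
3 3/2 9427/10000
DF(1.5y) = 9427/10000 ≈ 0.942700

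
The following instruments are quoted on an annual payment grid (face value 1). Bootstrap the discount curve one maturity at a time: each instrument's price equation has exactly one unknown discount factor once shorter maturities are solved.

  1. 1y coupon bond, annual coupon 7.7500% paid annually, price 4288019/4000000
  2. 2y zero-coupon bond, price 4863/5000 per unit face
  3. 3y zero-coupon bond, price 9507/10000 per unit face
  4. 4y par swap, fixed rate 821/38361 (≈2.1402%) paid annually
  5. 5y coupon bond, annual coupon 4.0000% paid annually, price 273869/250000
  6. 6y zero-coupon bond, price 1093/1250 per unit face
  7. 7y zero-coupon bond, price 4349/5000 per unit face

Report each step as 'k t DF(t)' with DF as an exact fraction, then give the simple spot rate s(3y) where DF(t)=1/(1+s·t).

1 1 9949/10000
2 2 4863/5000
3 3 9507/10000
4 4 9179/10000
5 5 4529/5000
6 6 1093/1250
7 7 4349/5000
s(3y) = (1/(9507/10000) − 1)/(3) = 493/28521 ≈ 1.7286%

step 1 [1y] bond c/1=31/400: DF=(4288019/4000000 − 31/400·(0))/(1+31/400) = 9949/10000 ≈ 0.994900
step 2 [2y] zero: DF = P = 4863/5000 ≈ 0.972600
step 3 [3y] zero: DF = P = 9507/10000 ≈ 0.950700
step 4 [4y] swap r/1=821/38361: DF=(1 − 821/38361·(0.994900+0.972600+0.950700))/(1+821/38361) = 9179/10000 ≈ 0.917900
step 5 [5y] bond c/1=1/25: DF=(273869/250000 − 1/25·(0.994900+0.972600+0.950700+0.917900))/(1+1/25) = 4529/5000 ≈ 0.905800
step 6 [6y] zero: DF = P = 1093/1250 ≈ 0.874400
step 7 [7y] zero: DF = P = 4349/5000 ≈ 0.869800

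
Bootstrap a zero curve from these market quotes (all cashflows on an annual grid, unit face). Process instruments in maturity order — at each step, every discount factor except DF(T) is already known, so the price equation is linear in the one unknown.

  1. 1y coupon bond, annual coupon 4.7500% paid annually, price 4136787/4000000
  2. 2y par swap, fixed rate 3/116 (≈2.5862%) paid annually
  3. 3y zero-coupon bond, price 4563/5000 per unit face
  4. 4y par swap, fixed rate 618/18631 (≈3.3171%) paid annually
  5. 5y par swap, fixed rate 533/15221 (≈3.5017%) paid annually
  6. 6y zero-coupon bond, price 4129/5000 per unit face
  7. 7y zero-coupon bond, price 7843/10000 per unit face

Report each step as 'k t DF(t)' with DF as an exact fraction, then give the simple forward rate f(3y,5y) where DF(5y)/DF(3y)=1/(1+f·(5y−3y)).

step 1 [1y] bond c/1=19/400: DF=(4136787/4000000 − 19/400·(0))/(1+19/400) = 9873/10000 ≈ 0.987300
step 2 [2y] swap r/1=3/116: DF=(1 − 3/116·(0.987300))/(1+3/116) = 9499/10000 ≈ 0.949900
step 3 [3y] zero: DF = P = 4563/5000 ≈ 0.912600
step 4 [4y] swap r/1=618/18631: DF=(1 − 618/18631·(0.987300+0.949900+0.912600))/(1+618/18631) = 2191/2500 ≈ 0.876400
step 5 [5y] swap r/1=533/15221: DF=(1 − 533/15221·(0.987300+0.949900+0.912600+0.876400))/(1+533/15221) = 8401/10000 ≈ 0.840100
step 6 [6y] zero: DF = P = 4129/5000 ≈ 0.825800
step 7 [7y] zero: DF = P = 7843/10000 ≈ 0.784300

1 1 9873/10000
2 2 9499/10000
3 3 4563/5000
4 4 2191/2500
5 5 8401/10000
6 6 4129/5000
7 7 7843/10000
f(3y,5y) = ((4563/5000)/(8401/10000) − 1)/(2) = 725/16802 ≈ 4.3150%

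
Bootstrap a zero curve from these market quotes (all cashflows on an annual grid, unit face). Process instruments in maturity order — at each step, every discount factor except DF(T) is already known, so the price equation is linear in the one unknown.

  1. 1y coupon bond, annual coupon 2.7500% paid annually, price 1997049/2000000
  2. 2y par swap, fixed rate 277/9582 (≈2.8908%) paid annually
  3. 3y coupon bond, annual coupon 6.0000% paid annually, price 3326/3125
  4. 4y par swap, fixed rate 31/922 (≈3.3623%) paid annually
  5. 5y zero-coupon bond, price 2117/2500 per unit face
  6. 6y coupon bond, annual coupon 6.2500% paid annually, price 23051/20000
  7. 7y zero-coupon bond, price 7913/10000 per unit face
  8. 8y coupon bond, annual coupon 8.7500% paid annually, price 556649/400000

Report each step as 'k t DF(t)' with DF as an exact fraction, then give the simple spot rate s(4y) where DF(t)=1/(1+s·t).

step 1 [1y] bond c/1=11/400: DF=(1997049/2000000 − 11/400·(0))/(1+11/400) = 4859/5000 ≈ 0.971800
step 2 [2y] swap r/1=277/9582: DF=(1 − 277/9582·(0.971800))/(1+277/9582) = 4723/5000 ≈ 0.944600
step 3 [3y] bond c/1=3/50: DF=(3326/3125 − 3/50·(0.971800+0.944600))/(1+3/50) = 2239/2500 ≈ 0.895600
step 4 [4y] swap r/1=31/922: DF=(1 − 31/922·(0.971800+0.944600+0.895600))/(1+31/922) = 219/250 ≈ 0.876000
step 5 [5y] zero: DF = P = 2117/2500 ≈ 0.846800
step 6 [6y] bond c/1=1/16: DF=(23051/20000 − 1/16·(0.971800+0.944600+0.895600+0.876000+0.846800))/(1+1/16) = 409/500 ≈ 0.818000
step 7 [7y] zero: DF = P = 7913/10000 ≈ 0.791300
step 8 [8y] bond c/1=7/80: DF=(556649/400000 − 7/80·(0.971800+0.944600+0.895600+0.876000+0.846800+0.818000+0.791300))/(1+7/80) = 7853/10000 ≈ 0.785300

1 1 4859/5000
2 2 4723/5000
3 3 2239/2500
4 4 219/250
5 5 2117/2500
6 6 409/500
7 7 7913/10000
8 8 7853/10000
s(4y) = (1/(219/250) − 1)/(4) = 31/876 ≈ 3.5388%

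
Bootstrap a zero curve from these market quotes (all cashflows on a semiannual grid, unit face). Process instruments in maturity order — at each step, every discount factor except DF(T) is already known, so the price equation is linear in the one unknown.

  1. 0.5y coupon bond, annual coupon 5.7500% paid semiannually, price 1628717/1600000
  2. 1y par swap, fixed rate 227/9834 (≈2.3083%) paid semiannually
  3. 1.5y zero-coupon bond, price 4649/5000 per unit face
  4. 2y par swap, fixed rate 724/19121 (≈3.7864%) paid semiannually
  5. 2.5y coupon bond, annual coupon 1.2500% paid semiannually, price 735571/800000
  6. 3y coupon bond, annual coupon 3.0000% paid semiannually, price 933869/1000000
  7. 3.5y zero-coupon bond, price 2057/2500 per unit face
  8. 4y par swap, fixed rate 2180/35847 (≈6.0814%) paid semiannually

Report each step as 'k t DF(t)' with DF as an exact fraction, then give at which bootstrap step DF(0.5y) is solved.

1 1/2 1979/2000
2 1 9773/10000
3 3/2 4649/5000
4 2 2319/2500
5 5/2 89/100
6 3 1063/1250
7 7/2 2057/2500
8 4 391/500
DF(0.5y) is solved at step 1

step 1 [0.5y] bond c/2=23/800: DF=(1628717/1600000 − 23/800·(0))/(1+23/800) = 1979/2000 ≈ 0.989500
step 2 [1y] swap r/2=227/19668: DF=(1 − 227/19668·(0.989500))/(1+227/19668) = 9773/10000 ≈ 0.977300
step 3 [1.5y] zero: DF = P = 4649/5000 ≈ 0.929800
step 4 [2y] swap r/2=362/19121: DF=(1 − 362/19121·(0.989500+0.977300+0.929800))/(1+362/19121) = 2319/2500 ≈ 0.927600
step 5 [2.5y] bond c/2=1/160: DF=(735571/800000 − 1/160·(0.989500+0.977300+0.929800+0.927600))/(1+1/160) = 89/100 ≈ 0.890000
step 6 [3y] bond c/2=3/200: DF=(933869/1000000 − 3/200·(0.989500+0.977300+0.929800+0.927600+0.890000))/(1+3/200) = 1063/1250 ≈ 0.850400
step 7 [3.5y] zero: DF = P = 2057/2500 ≈ 0.822800
step 8 [4y] swap r/2=1090/35847: DF=(1 − 1090/35847·(0.989500+0.977300+0.929800+0.927600+0.890000+0.850400+0.822800))/(1+1090/35847) = 391/500 ≈ 0.782000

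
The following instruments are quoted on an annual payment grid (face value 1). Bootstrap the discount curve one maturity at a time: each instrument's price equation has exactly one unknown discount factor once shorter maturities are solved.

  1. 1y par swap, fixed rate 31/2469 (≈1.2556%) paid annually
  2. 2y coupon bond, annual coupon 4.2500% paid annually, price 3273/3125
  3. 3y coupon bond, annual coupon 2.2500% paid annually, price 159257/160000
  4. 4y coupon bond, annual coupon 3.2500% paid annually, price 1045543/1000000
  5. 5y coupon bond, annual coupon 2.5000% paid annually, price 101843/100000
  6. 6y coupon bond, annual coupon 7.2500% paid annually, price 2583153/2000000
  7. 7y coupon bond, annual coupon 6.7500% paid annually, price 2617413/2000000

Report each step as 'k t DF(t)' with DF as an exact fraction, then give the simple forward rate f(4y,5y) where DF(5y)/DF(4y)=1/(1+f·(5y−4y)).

step 1 [1y] swap r/1=31/2469: DF=(1 − 31/2469·(0))/(1+31/2469) = 2469/2500 ≈ 0.987600
step 2 [2y] bond c/1=17/400: DF=(3273/3125 − 17/400·(0.987600))/(1+17/400) = 2411/2500 ≈ 0.964400
step 3 [3y] bond c/1=9/400: DF=(159257/160000 − 9/400·(0.987600+0.964400))/(1+9/400) = 1861/2000 ≈ 0.930500
step 4 [4y] bond c/1=13/400: DF=(1045543/1000000 − 13/400·(0.987600+0.964400+0.930500))/(1+13/400) = 9219/10000 ≈ 0.921900
step 5 [5y] bond c/1=1/40: DF=(101843/100000 − 1/40·(0.987600+0.964400+0.930500+0.921900))/(1+1/40) = 563/625 ≈ 0.900800
step 6 [6y] bond c/1=29/400: DF=(2583153/2000000 − 29/400·(0.987600+0.964400+0.930500+0.921900+0.900800))/(1+29/400) = 4431/5000 ≈ 0.886200
step 7 [7y] bond c/1=27/400: DF=(2617413/2000000 − 27/400·(0.987600+0.964400+0.930500+0.921900+0.900800+0.886200))/(1+27/400) = 2181/2500 ≈ 0.872400

1 1 2469/2500
2 2 2411/2500
3 3 1861/2000
4 4 9219/10000
5 5 563/625
6 6 4431/5000
7 7 2181/2500
f(4y,5y) = ((9219/10000)/(563/625) − 1)/(1) = 211/9008 ≈ 2.3424%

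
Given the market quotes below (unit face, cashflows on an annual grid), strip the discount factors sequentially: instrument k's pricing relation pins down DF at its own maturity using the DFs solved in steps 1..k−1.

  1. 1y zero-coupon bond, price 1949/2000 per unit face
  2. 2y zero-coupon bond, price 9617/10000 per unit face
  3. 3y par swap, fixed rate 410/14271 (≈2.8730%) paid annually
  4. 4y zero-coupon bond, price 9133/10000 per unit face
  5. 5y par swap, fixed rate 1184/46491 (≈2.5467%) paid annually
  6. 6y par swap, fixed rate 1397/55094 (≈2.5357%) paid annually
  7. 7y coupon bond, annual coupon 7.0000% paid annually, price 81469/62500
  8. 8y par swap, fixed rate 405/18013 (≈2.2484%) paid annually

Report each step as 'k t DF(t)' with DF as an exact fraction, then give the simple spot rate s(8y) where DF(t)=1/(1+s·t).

step 1 [1y] zero: DF = P = 1949/2000 ≈ 0.974500
step 2 [2y] zero: DF = P = 9617/10000 ≈ 0.961700
step 3 [3y] swap r/1=410/14271: DF=(1 − 410/14271·(0.974500+0.961700))/(1+410/14271) = 459/500 ≈ 0.918000
step 4 [4y] zero: DF = P = 9133/10000 ≈ 0.913300
step 5 [5y] swap r/1=1184/46491: DF=(1 − 1184/46491·(0.974500+0.961700+0.918000+0.913300))/(1+1184/46491) = 551/625 ≈ 0.881600
step 6 [6y] swap r/1=1397/55094: DF=(1 − 1397/55094·(0.974500+0.961700+0.918000+0.913300+0.881600))/(1+1397/55094) = 8603/10000 ≈ 0.860300
step 7 [7y] bond c/1=7/100: DF=(81469/62500 − 7/100·(0.974500+0.961700+0.918000+0.913300+0.881600+0.860300))/(1+7/100) = 4289/5000 ≈ 0.857800
step 8 [8y] swap r/1=405/18013: DF=(1 − 405/18013·(0.974500+0.961700+0.918000+0.913300+0.881600+0.860300+0.857800))/(1+405/18013) = 419/500 ≈ 0.838000

1 1 1949/2000
2 2 9617/10000
3 3 459/500
4 4 9133/10000
5 5 551/625
6 6 8603/10000
7 7 4289/5000
8 8 419/500
s(8y) = (1/(419/500) − 1)/(8) = 81/3352 ≈ 2.4165%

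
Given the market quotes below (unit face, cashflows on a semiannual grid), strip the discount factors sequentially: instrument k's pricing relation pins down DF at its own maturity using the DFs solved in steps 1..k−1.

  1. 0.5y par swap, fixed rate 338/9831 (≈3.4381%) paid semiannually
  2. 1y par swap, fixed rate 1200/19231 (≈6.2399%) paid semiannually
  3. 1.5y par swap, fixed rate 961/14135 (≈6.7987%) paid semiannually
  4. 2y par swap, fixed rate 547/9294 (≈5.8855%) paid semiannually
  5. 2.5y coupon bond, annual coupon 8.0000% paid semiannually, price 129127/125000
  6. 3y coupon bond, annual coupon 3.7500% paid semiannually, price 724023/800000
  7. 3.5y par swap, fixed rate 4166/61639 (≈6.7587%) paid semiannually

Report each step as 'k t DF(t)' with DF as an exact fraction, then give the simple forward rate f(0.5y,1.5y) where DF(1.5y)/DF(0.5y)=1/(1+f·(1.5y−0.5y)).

1 1/2 9831/10000
2 1 47/50
3 3/2 9039/10000
4 2 4453/5000
5 5/2 8503/10000
6 3 8043/10000
7 7/2 7917/10000
f(0.5y,1.5y) = ((9831/10000)/(9039/10000) − 1)/(1) = 264/3013 ≈ 8.7620%

step 1 [0.5y] swap r/2=169/9831: DF=(1 − 169/9831·(0))/(1+169/9831) = 9831/10000 ≈ 0.983100
step 2 [1y] swap r/2=600/19231: DF=(1 − 600/19231·(0.983100))/(1+600/19231) = 47/50 ≈ 0.940000
step 3 [1.5y] swap r/2=961/28270: DF=(1 − 961/28270·(0.983100+0.940000))/(1+961/28270) = 9039/10000 ≈ 0.903900
step 4 [2y] swap r/2=547/18588: DF=(1 − 547/18588·(0.983100+0.940000+0.903900))/(1+547/18588) = 4453/5000 ≈ 0.890600
step 5 [2.5y] bond c/2=1/25: DF=(129127/125000 − 1/25·(0.983100+0.940000+0.903900+0.890600))/(1+1/25) = 8503/10000 ≈ 0.850300
step 6 [3y] bond c/2=3/160: DF=(724023/800000 − 3/160·(0.983100+0.940000+0.903900+0.890600+0.850300))/(1+3/160) = 8043/10000 ≈ 0.804300
step 7 [3.5y] swap r/2=2083/61639: DF=(1 − 2083/61639·(0.983100+0.940000+0.903900+0.890600+0.850300+0.804300))/(1+2083/61639) = 7917/10000 ≈ 0.791700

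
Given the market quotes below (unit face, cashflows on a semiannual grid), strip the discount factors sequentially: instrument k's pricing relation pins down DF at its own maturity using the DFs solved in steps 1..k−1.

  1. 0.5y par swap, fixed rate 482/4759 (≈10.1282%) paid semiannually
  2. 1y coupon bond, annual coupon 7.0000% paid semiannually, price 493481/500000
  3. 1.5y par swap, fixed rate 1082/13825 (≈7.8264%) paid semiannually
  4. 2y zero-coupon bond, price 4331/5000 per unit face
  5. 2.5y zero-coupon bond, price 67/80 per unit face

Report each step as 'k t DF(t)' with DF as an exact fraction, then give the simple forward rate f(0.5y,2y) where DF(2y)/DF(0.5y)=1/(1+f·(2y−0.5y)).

step 1 [0.5y] swap r/2=241/4759: DF=(1 − 241/4759·(0))/(1+241/4759) = 4759/5000 ≈ 0.951800
step 2 [1y] bond c/2=7/200: DF=(493481/500000 − 7/200·(0.951800))/(1+7/200) = 4607/5000 ≈ 0.921400
step 3 [1.5y] swap r/2=541/13825: DF=(1 − 541/13825·(0.951800+0.921400))/(1+541/13825) = 4459/5000 ≈ 0.891800
step 4 [2y] zero: DF = P = 4331/5000 ≈ 0.866200
step 5 [2.5y] zero: DF = P = 67/80 ≈ 0.837500

1 1/2 4759/5000
2 1 4607/5000
3 3/2 4459/5000
4 2 4331/5000
5 5/2 67/80
f(0.5y,2y) = ((4759/5000)/(4331/5000) − 1)/(3/2) = 856/12993 ≈ 6.5882%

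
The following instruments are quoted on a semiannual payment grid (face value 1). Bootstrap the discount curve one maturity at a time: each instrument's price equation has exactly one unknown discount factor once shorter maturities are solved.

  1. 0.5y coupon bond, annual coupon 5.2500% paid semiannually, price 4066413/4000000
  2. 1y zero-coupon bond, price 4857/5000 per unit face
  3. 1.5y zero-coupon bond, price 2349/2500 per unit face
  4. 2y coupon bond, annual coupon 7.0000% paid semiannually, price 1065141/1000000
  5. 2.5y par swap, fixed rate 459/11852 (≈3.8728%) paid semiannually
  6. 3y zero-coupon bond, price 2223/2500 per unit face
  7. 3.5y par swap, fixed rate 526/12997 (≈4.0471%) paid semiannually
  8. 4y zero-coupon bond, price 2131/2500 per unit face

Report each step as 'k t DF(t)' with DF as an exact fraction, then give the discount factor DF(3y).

step 1 [0.5y] bond c/2=21/800: DF=(4066413/4000000 − 21/800·(0))/(1+21/800) = 4953/5000 ≈ 0.990600
step 2 [1y] zero: DF = P = 4857/5000 ≈ 0.971400
step 3 [1.5y] zero: DF = P = 2349/2500 ≈ 0.939600
step 4 [2y] bond c/2=7/200: DF=(1065141/1000000 − 7/200·(0.990600+0.971400+0.939600))/(1+7/200) = 931/1000 ≈ 0.931000
step 5 [2.5y] swap r/2=459/23704: DF=(1 − 459/23704·(0.990600+0.971400+0.939600+0.931000))/(1+459/23704) = 4541/5000 ≈ 0.908200
step 6 [3y] zero: DF = P = 2223/2500 ≈ 0.889200
step 7 [3.5y] swap r/2=263/12997: DF=(1 − 263/12997·(0.990600+0.971400+0.939600+0.931000+0.908200+0.889200))/(1+263/12997) = 1737/2000 ≈ 0.868500
step 8 [4y] zero: DF = P = 2131/2500 ≈ 0.852400

1 1/2 4953/5000
2 1 4857/5000
3 3/2 2349/2500
4 2 931/1000
5 5/2 4541/5000
6 3 2223/2500
7 7/2 1737/2000
8 4 2131/2500
DF(3y) = 2223/2500 ≈ 0.889200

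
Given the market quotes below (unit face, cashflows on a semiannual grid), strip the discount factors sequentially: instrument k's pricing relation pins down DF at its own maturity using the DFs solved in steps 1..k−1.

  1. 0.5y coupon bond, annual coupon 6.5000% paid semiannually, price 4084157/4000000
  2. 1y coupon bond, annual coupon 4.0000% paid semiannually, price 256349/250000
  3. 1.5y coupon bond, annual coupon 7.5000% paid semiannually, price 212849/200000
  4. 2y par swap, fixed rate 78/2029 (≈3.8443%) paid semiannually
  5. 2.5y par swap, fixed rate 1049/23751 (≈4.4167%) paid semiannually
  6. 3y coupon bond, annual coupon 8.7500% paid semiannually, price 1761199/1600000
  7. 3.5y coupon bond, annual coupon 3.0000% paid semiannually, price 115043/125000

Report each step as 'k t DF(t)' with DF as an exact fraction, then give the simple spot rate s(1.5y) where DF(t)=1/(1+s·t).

step 1 [0.5y] bond c/2=13/400: DF=(4084157/4000000 − 13/400·(0))/(1+13/400) = 9889/10000 ≈ 0.988900
step 2 [1y] bond c/2=1/50: DF=(256349/250000 − 1/50·(0.988900))/(1+1/50) = 9859/10000 ≈ 0.985900
step 3 [1.5y] bond c/2=3/80: DF=(212849/200000 − 3/80·(0.988900+0.985900))/(1+3/80) = 1193/1250 ≈ 0.954400
step 4 [2y] swap r/2=39/2029: DF=(1 − 39/2029·(0.988900+0.985900+0.954400))/(1+39/2029) = 9259/10000 ≈ 0.925900
step 5 [2.5y] swap r/2=1049/47502: DF=(1 − 1049/47502·(0.988900+0.985900+0.954400+0.925900))/(1+1049/47502) = 8951/10000 ≈ 0.895100
step 6 [3y] bond c/2=7/160: DF=(1761199/1600000 − 7/160·(0.988900+0.985900+0.954400+0.925900+0.895100))/(1+7/160) = 1711/2000 ≈ 0.855500
step 7 [3.5y] bond c/2=3/200: DF=(115043/125000 − 3/200·(0.988900+0.985900+0.954400+0.925900+0.895100+0.855500))/(1+3/200) = 8239/10000 ≈ 0.823900

1 1/2 9889/10000
2 1 9859/10000
3 3/2 1193/1250
4 2 9259/10000
5 5/2 8951/10000
6 3 1711/2000
7 7/2 8239/10000
s(1.5y) = (1/(1193/1250) − 1)/(3/2) = 38/1193 ≈ 3.1852%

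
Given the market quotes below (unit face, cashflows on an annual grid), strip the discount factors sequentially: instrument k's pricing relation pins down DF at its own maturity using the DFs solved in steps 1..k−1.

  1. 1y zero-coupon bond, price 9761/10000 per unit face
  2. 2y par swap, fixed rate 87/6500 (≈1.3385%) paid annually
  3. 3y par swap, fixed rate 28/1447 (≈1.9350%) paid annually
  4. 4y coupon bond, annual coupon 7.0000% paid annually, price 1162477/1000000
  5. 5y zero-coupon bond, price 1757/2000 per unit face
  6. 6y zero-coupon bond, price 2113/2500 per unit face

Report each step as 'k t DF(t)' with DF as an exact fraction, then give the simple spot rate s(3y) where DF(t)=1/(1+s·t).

1 1 9761/10000
2 2 9739/10000
3 3 118/125
4 4 8971/10000
5 5 1757/2000
6 6 2113/2500
s(3y) = (1/(118/125) − 1)/(3) = 7/354 ≈ 1.9774%

step 1 [1y] zero: DF = P = 9761/10000 ≈ 0.976100
step 2 [2y] swap r/1=87/6500: DF=(1 − 87/6500·(0.976100))/(1+87/6500) = 9739/10000 ≈ 0.973900
step 3 [3y] swap r/1=28/1447: DF=(1 − 28/1447·(0.976100+0.973900))/(1+28/1447) = 118/125 ≈ 0.944000
step 4 [4y] bond c/1=7/100: DF=(1162477/1000000 − 7/100·(0.976100+0.973900+0.944000))/(1+7/100) = 8971/10000 ≈ 0.897100
step 5 [5y] zero: DF = P = 1757/2000 ≈ 0.878500
step 6 [6y] zero: DF = P = 2113/2500 ≈ 0.845200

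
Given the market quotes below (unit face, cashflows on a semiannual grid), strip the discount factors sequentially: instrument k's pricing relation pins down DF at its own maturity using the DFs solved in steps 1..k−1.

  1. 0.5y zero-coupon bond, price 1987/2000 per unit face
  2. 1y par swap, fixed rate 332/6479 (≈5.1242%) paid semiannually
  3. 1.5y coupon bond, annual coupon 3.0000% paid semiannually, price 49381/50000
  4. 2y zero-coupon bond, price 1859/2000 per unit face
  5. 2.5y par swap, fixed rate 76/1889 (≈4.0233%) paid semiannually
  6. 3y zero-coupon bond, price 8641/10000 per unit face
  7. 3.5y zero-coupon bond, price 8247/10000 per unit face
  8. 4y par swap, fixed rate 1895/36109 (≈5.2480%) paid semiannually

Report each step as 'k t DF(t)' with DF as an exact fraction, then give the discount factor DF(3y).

1 1/2 1987/2000
2 1 4751/5000
3 3/2 9443/10000
4 2 1859/2000
5 5/2 181/200
6 3 8641/10000
7 7/2 8247/10000
8 4 1621/2000
DF(3y) = 8641/10000 ≈ 0.864100

step 1 [0.5y] zero: DF = P = 1987/2000 ≈ 0.993500
step 2 [1y] swap r/2=166/6479: DF=(1 − 166/6479·(0.993500))/(1+166/6479) = 4751/5000 ≈ 0.950200
step 3 [1.5y] bond c/2=3/200: DF=(49381/50000 − 3/200·(0.993500+0.950200))/(1+3/200) = 9443/10000 ≈ 0.944300
step 4 [2y] zero: DF = P = 1859/2000 ≈ 0.929500
step 5 [2.5y] swap r/2=38/1889: DF=(1 − 38/1889·(0.993500+0.950200+0.944300+0.929500))/(1+38/1889) = 181/200 ≈ 0.905000
step 6 [3y] zero: DF = P = 8641/10000 ≈ 0.864100
step 7 [3.5y] zero: DF = P = 8247/10000 ≈ 0.824700
step 8 [4y] swap r/2=1895/72218: DF=(1 − 1895/72218·(0.993500+0.950200+0.944300+0.929500+0.905000+0.864100+0.824700))/(1+1895/72218) = 1621/2000 ≈ 0.810500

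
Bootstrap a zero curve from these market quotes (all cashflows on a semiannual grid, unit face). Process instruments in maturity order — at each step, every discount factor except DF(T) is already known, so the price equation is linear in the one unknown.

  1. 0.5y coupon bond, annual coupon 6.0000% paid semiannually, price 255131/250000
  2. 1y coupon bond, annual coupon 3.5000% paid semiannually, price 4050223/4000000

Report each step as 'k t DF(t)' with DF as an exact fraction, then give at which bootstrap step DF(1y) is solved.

1 1/2 2477/2500
2 1 9781/10000
DF(1y) is solved at step 2

step 1 [0.5y] bond c/2=3/100: DF=(255131/250000 − 3/100·(0))/(1+3/100) = 2477/2500 ≈ 0.990800
step 2 [1y] bond c/2=7/400: DF=(4050223/4000000 − 7/400·(0.990800))/(1+7/400) = 9781/10000 ≈ 0.978100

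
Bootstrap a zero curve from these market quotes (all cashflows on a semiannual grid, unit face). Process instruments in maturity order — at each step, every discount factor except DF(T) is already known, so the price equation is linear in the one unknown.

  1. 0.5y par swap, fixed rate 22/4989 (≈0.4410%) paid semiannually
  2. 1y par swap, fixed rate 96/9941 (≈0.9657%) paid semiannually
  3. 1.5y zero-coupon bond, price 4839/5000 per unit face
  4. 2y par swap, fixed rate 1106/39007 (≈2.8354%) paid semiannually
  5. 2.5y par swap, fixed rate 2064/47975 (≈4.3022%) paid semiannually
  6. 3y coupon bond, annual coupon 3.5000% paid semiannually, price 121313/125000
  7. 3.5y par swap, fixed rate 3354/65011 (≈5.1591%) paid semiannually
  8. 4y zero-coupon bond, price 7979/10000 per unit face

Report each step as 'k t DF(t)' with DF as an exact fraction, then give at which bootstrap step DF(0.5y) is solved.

1 1/2 4989/5000
2 1 619/625
3 3/2 4839/5000
4 2 9447/10000
5 5/2 1121/1250
6 3 8713/10000
7 7/2 8323/10000
8 4 7979/10000
DF(0.5y) is solved at step 1

step 1 [0.5y] swap r/2=11/4989: DF=(1 − 11/4989·(0))/(1+11/4989) = 4989/5000 ≈ 0.997800
step 2 [1y] swap r/2=48/9941: DF=(1 − 48/9941·(0.997800))/(1+48/9941) = 619/625 ≈ 0.990400
step 3 [1.5y] zero: DF = P = 4839/5000 ≈ 0.967800
step 4 [2y] swap r/2=553/39007: DF=(1 − 553/39007·(0.997800+0.990400+0.967800))/(1+553/39007) = 9447/10000 ≈ 0.944700
step 5 [2.5y] swap r/2=1032/47975: DF=(1 − 1032/47975·(0.997800+0.990400+0.967800+0.944700))/(1+1032/47975) = 1121/1250 ≈ 0.896800
step 6 [3y] bond c/2=7/400: DF=(121313/125000 − 7/400·(0.997800+0.990400+0.967800+0.944700+0.896800))/(1+7/400) = 8713/10000 ≈ 0.871300
step 7 [3.5y] swap r/2=1677/65011: DF=(1 − 1677/65011·(0.997800+0.990400+0.967800+0.944700+0.896800+0.871300))/(1+1677/65011) = 8323/10000 ≈ 0.832300
step 8 [4y] zero: DF = P = 7979/10000 ≈ 0.797900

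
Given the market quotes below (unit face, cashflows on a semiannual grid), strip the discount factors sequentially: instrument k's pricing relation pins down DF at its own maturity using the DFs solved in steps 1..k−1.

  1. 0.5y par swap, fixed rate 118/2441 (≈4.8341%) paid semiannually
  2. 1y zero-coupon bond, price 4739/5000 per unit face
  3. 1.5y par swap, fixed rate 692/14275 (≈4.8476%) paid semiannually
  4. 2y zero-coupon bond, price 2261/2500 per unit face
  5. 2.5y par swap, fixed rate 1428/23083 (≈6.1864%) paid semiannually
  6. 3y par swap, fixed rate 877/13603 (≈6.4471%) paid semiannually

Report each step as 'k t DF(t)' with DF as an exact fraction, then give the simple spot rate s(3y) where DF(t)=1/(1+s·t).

step 1 [0.5y] swap r/2=59/2441: DF=(1 − 59/2441·(0))/(1+59/2441) = 2441/2500 ≈ 0.976400
step 2 [1y] zero: DF = P = 4739/5000 ≈ 0.947800
step 3 [1.5y] swap r/2=346/14275: DF=(1 − 346/14275·(0.976400+0.947800))/(1+346/14275) = 2327/2500 ≈ 0.930800
step 4 [2y] zero: DF = P = 2261/2500 ≈ 0.904400
step 5 [2.5y] swap r/2=714/23083: DF=(1 − 714/23083·(0.976400+0.947800+0.930800+0.904400))/(1+714/23083) = 2143/2500 ≈ 0.857200
step 6 [3y] swap r/2=877/27206: DF=(1 − 877/27206·(0.976400+0.947800+0.930800+0.904400+0.857200))/(1+877/27206) = 4123/5000 ≈ 0.824600

1 1/2 2441/2500
2 1 4739/5000
3 3/2 2327/2500
4 2 2261/2500
5 5/2 2143/2500
6 3 4123/5000
s(3y) = (1/(4123/5000) − 1)/(3) = 877/12369 ≈ 7.0903%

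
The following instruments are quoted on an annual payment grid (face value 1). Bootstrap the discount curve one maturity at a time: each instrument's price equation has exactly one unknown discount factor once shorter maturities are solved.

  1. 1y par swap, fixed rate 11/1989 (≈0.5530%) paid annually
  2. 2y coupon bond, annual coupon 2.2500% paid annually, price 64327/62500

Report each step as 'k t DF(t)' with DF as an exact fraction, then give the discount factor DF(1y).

step 1 [1y] swap r/1=11/1989: DF=(1 − 11/1989·(0))/(1+11/1989) = 1989/2000 ≈ 0.994500
step 2 [2y] bond c/1=9/400: DF=(64327/62500 − 9/400·(0.994500))/(1+9/400) = 9847/10000 ≈ 0.984700

1 1 1989/2000
2 2 9847/10000
DF(1y) = 1989/2000 ≈ 0.994500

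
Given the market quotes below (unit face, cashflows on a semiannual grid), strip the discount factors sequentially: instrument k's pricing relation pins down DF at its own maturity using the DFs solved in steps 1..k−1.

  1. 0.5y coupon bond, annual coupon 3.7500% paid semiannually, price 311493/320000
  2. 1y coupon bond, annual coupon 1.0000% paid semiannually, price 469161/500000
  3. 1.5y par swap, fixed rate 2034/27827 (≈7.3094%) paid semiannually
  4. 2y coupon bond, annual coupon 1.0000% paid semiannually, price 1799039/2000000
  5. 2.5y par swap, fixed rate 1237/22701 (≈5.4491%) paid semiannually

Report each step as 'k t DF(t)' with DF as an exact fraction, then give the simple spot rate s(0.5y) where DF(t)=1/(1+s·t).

step 1 [0.5y] bond c/2=3/160: DF=(311493/320000 − 3/160·(0))/(1+3/160) = 1911/2000 ≈ 0.955500
step 2 [1y] bond c/2=1/200: DF=(469161/500000 − 1/200·(0.955500))/(1+1/200) = 9289/10000 ≈ 0.928900
step 3 [1.5y] swap r/2=1017/27827: DF=(1 − 1017/27827·(0.955500+0.928900))/(1+1017/27827) = 8983/10000 ≈ 0.898300
step 4 [2y] bond c/2=1/200: DF=(1799039/2000000 − 1/200·(0.955500+0.928900+0.898300))/(1+1/200) = 2203/2500 ≈ 0.881200
step 5 [2.5y] swap r/2=1237/45402: DF=(1 − 1237/45402·(0.955500+0.928900+0.898300+0.881200))/(1+1237/45402) = 8763/10000 ≈ 0.876300

1 1/2 1911/2000
2 1 9289/10000
3 3/2 8983/10000
4 2 2203/2500
5 5/2 8763/10000
s(0.5y) = (1/(1911/2000) − 1)/(1/2) = 178/1911 ≈ 9.3145%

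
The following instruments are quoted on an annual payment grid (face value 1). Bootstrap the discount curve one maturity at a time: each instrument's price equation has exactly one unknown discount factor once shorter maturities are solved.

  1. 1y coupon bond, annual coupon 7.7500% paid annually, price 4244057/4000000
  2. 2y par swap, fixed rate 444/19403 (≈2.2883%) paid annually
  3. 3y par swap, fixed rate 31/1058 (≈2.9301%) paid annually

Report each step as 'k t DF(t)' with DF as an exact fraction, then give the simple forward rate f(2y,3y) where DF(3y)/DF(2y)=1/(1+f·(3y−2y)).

step 1 [1y] bond c/1=31/400: DF=(4244057/4000000 − 31/400·(0))/(1+31/400) = 9847/10000 ≈ 0.984700
step 2 [2y] swap r/1=444/19403: DF=(1 − 444/19403·(0.984700))/(1+444/19403) = 2389/2500 ≈ 0.955600
step 3 [3y] swap r/1=31/1058: DF=(1 − 31/1058·(0.984700+0.955600))/(1+31/1058) = 9163/10000 ≈ 0.916300

1 1 9847/10000
2 2 2389/2500
3 3 9163/10000
f(2y,3y) = ((2389/2500)/(9163/10000) − 1)/(1) = 393/9163 ≈ 4.2890%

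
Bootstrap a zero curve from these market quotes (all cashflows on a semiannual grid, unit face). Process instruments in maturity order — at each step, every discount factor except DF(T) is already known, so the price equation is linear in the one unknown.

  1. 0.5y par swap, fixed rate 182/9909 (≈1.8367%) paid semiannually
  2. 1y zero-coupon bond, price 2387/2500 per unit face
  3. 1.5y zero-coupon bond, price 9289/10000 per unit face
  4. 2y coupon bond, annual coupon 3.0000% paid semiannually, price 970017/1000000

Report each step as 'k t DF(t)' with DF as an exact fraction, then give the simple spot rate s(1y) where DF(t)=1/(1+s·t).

step 1 [0.5y] swap r/2=91/9909: DF=(1 − 91/9909·(0))/(1+91/9909) = 9909/10000 ≈ 0.990900
step 2 [1y] zero: DF = P = 2387/2500 ≈ 0.954800
step 3 [1.5y] zero: DF = P = 9289/10000 ≈ 0.928900
step 4 [2y] bond c/2=3/200: DF=(970017/1000000 − 3/200·(0.990900+0.954800+0.928900))/(1+3/200) = 2283/2500 ≈ 0.913200

1 1/2 9909/10000
2 1 2387/2500
3 3/2 9289/10000
4 2 2283/2500
s(1y) = (1/(2387/2500) − 1)/(1) = 113/2387 ≈ 4.7340%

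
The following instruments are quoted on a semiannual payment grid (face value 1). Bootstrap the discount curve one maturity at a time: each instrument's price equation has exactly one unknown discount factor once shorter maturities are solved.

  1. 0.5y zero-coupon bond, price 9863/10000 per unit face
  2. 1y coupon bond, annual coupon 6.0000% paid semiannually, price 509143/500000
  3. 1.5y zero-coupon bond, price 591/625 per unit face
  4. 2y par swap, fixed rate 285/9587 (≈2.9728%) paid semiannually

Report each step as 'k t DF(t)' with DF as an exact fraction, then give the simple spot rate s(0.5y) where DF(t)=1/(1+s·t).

step 1 [0.5y] zero: DF = P = 9863/10000 ≈ 0.986300
step 2 [1y] bond c/2=3/100: DF=(509143/500000 − 3/100·(0.986300))/(1+3/100) = 9599/10000 ≈ 0.959900
step 3 [1.5y] zero: DF = P = 591/625 ≈ 0.945600
step 4 [2y] swap r/2=285/19174: DF=(1 − 285/19174·(0.986300+0.959900+0.945600))/(1+285/19174) = 943/1000 ≈ 0.943000

1 1/2 9863/10000
2 1 9599/10000
3 3/2 591/625
4 2 943/1000
s(0.5y) = (1/(9863/10000) − 1)/(1/2) = 274/9863 ≈ 2.7781%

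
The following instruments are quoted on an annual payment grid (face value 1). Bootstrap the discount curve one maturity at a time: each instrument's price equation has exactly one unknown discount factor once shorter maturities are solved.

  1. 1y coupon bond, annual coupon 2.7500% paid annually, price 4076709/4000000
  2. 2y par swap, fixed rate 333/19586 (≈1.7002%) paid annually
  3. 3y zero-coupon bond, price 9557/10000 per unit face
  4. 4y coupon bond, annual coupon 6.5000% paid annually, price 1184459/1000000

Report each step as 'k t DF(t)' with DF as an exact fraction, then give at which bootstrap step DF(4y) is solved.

step 1 [1y] bond c/1=11/400: DF=(4076709/4000000 − 11/400·(0))/(1+11/400) = 9919/10000 ≈ 0.991900
step 2 [2y] swap r/1=333/19586: DF=(1 − 333/19586·(0.991900))/(1+333/19586) = 9667/10000 ≈ 0.966700
step 3 [3y] zero: DF = P = 9557/10000 ≈ 0.955700
step 4 [4y] bond c/1=13/200: DF=(1184459/1000000 − 13/200·(0.991900+0.966700+0.955700))/(1+13/200) = 9343/10000 ≈ 0.934300

1 1 9919/10000
2 2 9667/10000
3 3 9557/10000
4 4 9343/10000
DF(4y) is solved at step 4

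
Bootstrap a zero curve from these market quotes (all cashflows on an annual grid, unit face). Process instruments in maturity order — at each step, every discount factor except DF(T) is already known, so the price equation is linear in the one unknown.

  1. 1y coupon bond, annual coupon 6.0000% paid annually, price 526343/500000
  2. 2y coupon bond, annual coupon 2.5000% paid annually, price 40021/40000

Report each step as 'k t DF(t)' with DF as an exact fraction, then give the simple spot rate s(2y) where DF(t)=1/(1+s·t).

1 1 9931/10000
2 2 9519/10000
s(2y) = (1/(9519/10000) − 1)/(2) = 481/19038 ≈ 2.5265%

step 1 [1y] bond c/1=3/50: DF=(526343/500000 − 3/50·(0))/(1+3/50) = 9931/10000 ≈ 0.993100
step 2 [2y] bond c/1=1/40: DF=(40021/40000 − 1/40·(0.993100))/(1+1/40) = 9519/10000 ≈ 0.951900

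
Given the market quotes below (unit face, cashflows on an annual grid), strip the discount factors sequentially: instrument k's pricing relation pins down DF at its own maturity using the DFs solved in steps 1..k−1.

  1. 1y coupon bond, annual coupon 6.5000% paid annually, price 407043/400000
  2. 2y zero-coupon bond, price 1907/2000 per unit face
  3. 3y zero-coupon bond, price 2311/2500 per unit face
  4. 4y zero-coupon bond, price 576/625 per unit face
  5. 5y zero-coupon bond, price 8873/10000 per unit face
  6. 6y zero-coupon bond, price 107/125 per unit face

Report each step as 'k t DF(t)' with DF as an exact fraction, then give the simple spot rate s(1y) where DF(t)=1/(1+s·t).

step 1 [1y] bond c/1=13/200: DF=(407043/400000 − 13/200·(0))/(1+13/200) = 1911/2000 ≈ 0.955500
step 2 [2y] zero: DF = P = 1907/2000 ≈ 0.953500
step 3 [3y] zero: DF = P = 2311/2500 ≈ 0.924400
step 4 [4y] zero: DF = P = 576/625 ≈ 0.921600
step 5 [5y] zero: DF = P = 8873/10000 ≈ 0.887300
step 6 [6y] zero: DF = P = 107/125 ≈ 0.856000

1 1 1911/2000
2 2 1907/2000
3 3 2311/2500
4 4 576/625
5 5 8873/10000
6 6 107/125
s(1y) = (1/(1911/2000) − 1)/(1) = 89/1911 ≈ 4.6572%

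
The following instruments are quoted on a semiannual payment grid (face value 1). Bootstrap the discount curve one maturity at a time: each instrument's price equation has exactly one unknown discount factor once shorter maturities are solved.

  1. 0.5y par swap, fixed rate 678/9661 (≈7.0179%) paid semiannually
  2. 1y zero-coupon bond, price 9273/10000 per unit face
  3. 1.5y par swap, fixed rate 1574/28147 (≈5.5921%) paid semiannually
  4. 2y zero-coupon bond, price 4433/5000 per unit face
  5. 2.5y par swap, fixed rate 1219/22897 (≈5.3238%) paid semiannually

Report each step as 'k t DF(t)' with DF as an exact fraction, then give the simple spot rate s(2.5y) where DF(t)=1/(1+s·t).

1 1/2 9661/10000
2 1 9273/10000
3 3/2 9213/10000
4 2 4433/5000
5 5/2 8781/10000
s(2.5y) = (1/(8781/10000) − 1)/(5/2) = 2438/43905 ≈ 5.5529%

step 1 [0.5y] swap r/2=339/9661: DF=(1 − 339/9661·(0))/(1+339/9661) = 9661/10000 ≈ 0.966100
step 2 [1y] zero: DF = P = 9273/10000 ≈ 0.927300
step 3 [1.5y] swap r/2=787/28147: DF=(1 − 787/28147·(0.966100+0.927300))/(1+787/28147) = 9213/10000 ≈ 0.921300
step 4 [2y] zero: DF = P = 4433/5000 ≈ 0.886600
step 5 [2.5y] swap r/2=1219/45794: DF=(1 − 1219/45794·(0.966100+0.927300+0.921300+0.886600))/(1+1219/45794) = 8781/10000 ≈ 0.878100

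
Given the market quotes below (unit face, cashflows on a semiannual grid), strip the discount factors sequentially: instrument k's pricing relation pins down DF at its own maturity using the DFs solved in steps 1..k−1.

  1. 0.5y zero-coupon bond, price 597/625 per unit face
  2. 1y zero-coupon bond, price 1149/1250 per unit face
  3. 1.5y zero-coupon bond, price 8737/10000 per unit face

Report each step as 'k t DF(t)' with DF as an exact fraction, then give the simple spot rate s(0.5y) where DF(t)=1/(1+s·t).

step 1 [0.5y] zero: DF = P = 597/625 ≈ 0.955200
step 2 [1y] zero: DF = P = 1149/1250 ≈ 0.919200
step 3 [1.5y] zero: DF = P = 8737/10000 ≈ 0.873700

1 1/2 597/625
2 1 1149/1250
3 3/2 8737/10000
s(0.5y) = (1/(597/625) − 1)/(1/2) = 56/597 ≈ 9.3802%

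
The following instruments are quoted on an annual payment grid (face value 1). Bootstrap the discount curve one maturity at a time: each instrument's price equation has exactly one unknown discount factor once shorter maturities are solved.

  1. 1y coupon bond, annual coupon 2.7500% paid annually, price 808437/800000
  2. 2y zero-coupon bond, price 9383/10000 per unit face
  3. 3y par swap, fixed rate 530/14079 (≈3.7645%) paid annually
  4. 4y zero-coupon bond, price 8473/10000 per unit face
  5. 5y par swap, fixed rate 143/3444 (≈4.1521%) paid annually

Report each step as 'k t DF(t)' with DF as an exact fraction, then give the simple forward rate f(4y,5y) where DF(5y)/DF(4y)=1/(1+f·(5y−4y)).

step 1 [1y] bond c/1=11/400: DF=(808437/800000 − 11/400·(0))/(1+11/400) = 1967/2000 ≈ 0.983500
step 2 [2y] zero: DF = P = 9383/10000 ≈ 0.938300
step 3 [3y] swap r/1=530/14079: DF=(1 − 530/14079·(0.983500+0.938300))/(1+530/14079) = 447/500 ≈ 0.894000
step 4 [4y] zero: DF = P = 8473/10000 ≈ 0.847300
step 5 [5y] swap r/1=143/3444: DF=(1 − 143/3444·(0.983500+0.938300+0.894000+0.847300))/(1+143/3444) = 8141/10000 ≈ 0.814100

1 1 1967/2000
2 2 9383/10000
3 3 447/500
4 4 8473/10000
5 5 8141/10000
f(4y,5y) = ((8473/10000)/(8141/10000) − 1)/(1) = 332/8141 ≈ 4.0781%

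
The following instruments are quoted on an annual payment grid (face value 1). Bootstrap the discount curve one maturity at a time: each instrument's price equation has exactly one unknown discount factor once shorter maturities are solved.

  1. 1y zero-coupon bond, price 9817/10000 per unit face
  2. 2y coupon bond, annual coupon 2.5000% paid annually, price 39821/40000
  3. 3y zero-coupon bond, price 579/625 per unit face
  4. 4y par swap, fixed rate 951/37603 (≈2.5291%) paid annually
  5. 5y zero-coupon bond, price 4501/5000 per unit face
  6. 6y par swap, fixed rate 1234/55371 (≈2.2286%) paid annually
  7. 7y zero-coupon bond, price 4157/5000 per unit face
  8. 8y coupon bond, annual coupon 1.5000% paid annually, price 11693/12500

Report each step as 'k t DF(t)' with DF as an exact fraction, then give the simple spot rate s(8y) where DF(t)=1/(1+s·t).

step 1 [1y] zero: DF = P = 9817/10000 ≈ 0.981700
step 2 [2y] bond c/1=1/40: DF=(39821/40000 − 1/40·(0.981700))/(1+1/40) = 9473/10000 ≈ 0.947300
step 3 [3y] zero: DF = P = 579/625 ≈ 0.926400
step 4 [4y] swap r/1=951/37603: DF=(1 − 951/37603·(0.981700+0.947300+0.926400))/(1+951/37603) = 9049/10000 ≈ 0.904900
step 5 [5y] zero: DF = P = 4501/5000 ≈ 0.900200
step 6 [6y] swap r/1=1234/55371: DF=(1 − 1234/55371·(0.981700+0.947300+0.926400+0.904900+0.900200))/(1+1234/55371) = 4383/5000 ≈ 0.876600
step 7 [7y] zero: DF = P = 4157/5000 ≈ 0.831400
step 8 [8y] bond c/1=3/200: DF=(11693/12500 − 3/200·(0.981700+0.947300+0.926400+0.904900+0.900200+0.876600+0.831400))/(1+3/200) = 331/400 ≈ 0.827500

1 1 9817/10000
2 2 9473/10000
3 3 579/625
4 4 9049/10000
5 5 4501/5000
6 6 4383/5000
7 7 4157/5000
8 8 331/400
s(8y) = (1/(331/400) − 1)/(8) = 69/2648 ≈ 2.6057%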